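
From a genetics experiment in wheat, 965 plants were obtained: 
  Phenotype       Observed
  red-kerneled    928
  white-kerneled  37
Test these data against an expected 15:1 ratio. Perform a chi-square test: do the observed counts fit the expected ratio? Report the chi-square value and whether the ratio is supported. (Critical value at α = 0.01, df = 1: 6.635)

The 15:1 ratio has 16 parts, so with N = 965 the expected counts are:
  red-kerneled: 965 × 15/16 = 904.6875
  white-kerneled: 965 × 1/16 = 60.3125
χ² = Σ (O − E)² / E
  red-kerneled: (928 − 904.6875)² / 904.6875 = 0.6007
  white-kerneled: (37 − 60.3125)² / 60.3125 = 9.0109
χ² = 0.6007 + 9.0109 = 9.6116 ≈ 9.612
Degrees of freedom = 2 − 1 = 1; critical value at α = 0.01 is 6.635.
Since 9.612 > 6.635, we reject the null hypothesis — the data do not fit the 15:1 ratio.

9.612; not consistent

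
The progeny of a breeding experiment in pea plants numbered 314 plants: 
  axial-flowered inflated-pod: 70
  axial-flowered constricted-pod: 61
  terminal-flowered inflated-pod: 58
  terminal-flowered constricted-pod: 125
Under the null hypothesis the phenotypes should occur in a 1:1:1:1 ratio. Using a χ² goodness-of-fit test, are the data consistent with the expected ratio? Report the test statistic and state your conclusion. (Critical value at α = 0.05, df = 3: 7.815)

37.720; not consistent

The 1:1:1:1 ratio has 4 parts, so with N = 314 the expected counts are:
  axial-flowered inflated-pod: 314 × 1/4 = 78.5
  axial-flowered constricted-pod: 314 × 1/4 = 78.5
  terminal-flowered inflated-pod: 314 × 1/4 = 78.5
  terminal-flowered constricted-pod: 314 × 1/4 = 78.5
χ² = Σ (O − E)² / E
  axial-flowered inflated-pod: (70 − 78.5)² / 78.5 = 0.9204
  axial-flowered constricted-pod: (61 − 78.5)² / 78.5 = 3.9013
  terminal-flowered inflated-pod: (58 − 78.5)² / 78.5 = 5.3535
  terminal-flowered constricted-pod: (125 − 78.5)² / 78.5 = 27.5446
χ² = 0.9204 + 3.9013 + 5.3535 + 27.5446 = 37.7198 ≈ 37.720
Degrees of freedom = 4 − 1 = 3; critical value at α = 0.05 is 7.815.
Since 37.720 > 7.815, we reject the null hypothesis — the data do not fit the 1:1:1:1 ratio.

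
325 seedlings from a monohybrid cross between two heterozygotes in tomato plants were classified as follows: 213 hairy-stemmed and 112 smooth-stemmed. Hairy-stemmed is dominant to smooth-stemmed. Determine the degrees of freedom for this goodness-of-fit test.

For a monohybrid cross between heterozygotes with complete dominance, the expected phenotypic ratio is 3:1.
A goodness-of-fit test with 2 phenotype classes has df = 2 − 1 = 1.

1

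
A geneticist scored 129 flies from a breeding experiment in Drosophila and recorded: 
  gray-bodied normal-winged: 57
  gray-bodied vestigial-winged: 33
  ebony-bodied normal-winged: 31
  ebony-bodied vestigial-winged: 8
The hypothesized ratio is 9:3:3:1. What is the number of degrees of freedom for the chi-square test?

3

A goodness-of-fit test with 4 phenotype classes has df = 4 − 1 = 3.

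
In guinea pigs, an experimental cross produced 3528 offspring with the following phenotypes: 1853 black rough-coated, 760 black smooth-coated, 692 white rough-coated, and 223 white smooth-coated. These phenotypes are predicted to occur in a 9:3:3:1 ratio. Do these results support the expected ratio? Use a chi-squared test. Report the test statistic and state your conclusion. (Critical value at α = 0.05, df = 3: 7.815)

The 9:3:3:1 ratio has 16 parts, so with N = 3528 the expected counts are:
  black rough-coated: 3528 × 9/16 = 1984.5
  black smooth-coated: 3528 × 3/16 = 661.5
  white rough-coated: 3528 × 3/16 = 661.5
  white smooth-coated: 3528 × 1/16 = 220.5
χ² = Σ (O − E)² / E
  black rough-coated: (1853 − 1984.5)² / 1984.5 = 8.7137
  black smooth-coated: (760 − 661.5)² / 661.5 = 14.6670
  white rough-coated: (692 − 661.5)² / 661.5 = 1.4063
  white smooth-coated: (223 − 220.5)² / 220.5 = 0.0283
χ² = 8.7137 + 14.6670 + 1.4063 + 0.0283 = 24.8153 ≈ 24.815
Degrees of freedom = 4 − 1 = 3; critical value at α = 0.05 is 7.815.
Since 24.815 > 7.815, we reject the null hypothesis — the data do not fit the 9:3:3:1 ratio.

24.815; not consistent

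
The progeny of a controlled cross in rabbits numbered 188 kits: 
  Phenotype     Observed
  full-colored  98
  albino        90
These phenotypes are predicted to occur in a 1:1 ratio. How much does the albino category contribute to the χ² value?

0.170

Total ratio parts = 2. Expected numbers out of 188:
  full-colored: 188 × 1/2 = 94
  albino: 188 × 1/2 = 94
Contribution of albino: (90 − 94)² / 94 = 0.1702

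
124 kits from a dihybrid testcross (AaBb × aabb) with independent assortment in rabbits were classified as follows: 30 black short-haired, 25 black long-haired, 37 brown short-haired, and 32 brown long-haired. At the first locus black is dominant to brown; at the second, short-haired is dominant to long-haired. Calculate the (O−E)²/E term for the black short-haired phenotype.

0.032

A dihybrid testcross with independent assortment gives a 1:1:1:1 ratio.
The 1:1:1:1 ratio has 4 parts, so with N = 124 the expected counts are:
  black short-haired: 124 × 1/4 = 31
  black long-haired: 124 × 1/4 = 31
  brown short-haired: 124 × 1/4 = 31
  brown long-haired: 124 × 1/4 = 31
Contribution of black short-haired: (30 − 31)² / 31 = 0.0323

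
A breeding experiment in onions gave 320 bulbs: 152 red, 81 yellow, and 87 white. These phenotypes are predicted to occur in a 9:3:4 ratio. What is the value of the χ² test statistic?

The 9:3:4 ratio has 16 parts, so with N = 320 the expected counts are:
  red: 320 × 9/16 = 180
  yellow: 320 × 3/16 = 60
  white: 320 × 4/16 = 80
χ² = Σ (O − E)² / E
  red: (152 − 180)² / 180 = 4.3556
  yellow: (81 − 60)² / 60 = 7.3500
  white: (87 − 80)² / 80 = 0.6125
χ² = 4.3556 + 7.3500 + 0.6125 = 12.3181 ≈ 12.318

12.318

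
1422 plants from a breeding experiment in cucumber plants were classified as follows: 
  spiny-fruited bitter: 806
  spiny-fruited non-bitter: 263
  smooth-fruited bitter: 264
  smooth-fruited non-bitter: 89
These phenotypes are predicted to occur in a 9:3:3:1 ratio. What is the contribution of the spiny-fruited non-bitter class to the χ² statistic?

0.049

Under the 9:3:3:1 hypothesis (Σ ratio = 16, N = 1422):
  spiny-fruited bitter: 1422 × 9/16 = 799.875
  spiny-fruited non-bitter: 1422 × 3/16 = 266.625
  smooth-fruited bitter: 1422 × 3/16 = 266.625
  smooth-fruited non-bitter: 1422 × 1/16 = 88.875
Contribution of spiny-fruited non-bitter: (263 − 266.625)² / 266.625 = 0.0493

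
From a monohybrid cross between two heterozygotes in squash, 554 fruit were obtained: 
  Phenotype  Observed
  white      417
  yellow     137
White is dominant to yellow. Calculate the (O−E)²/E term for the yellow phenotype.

For a monohybrid cross between heterozygotes with complete dominance, the expected phenotypic ratio is 3:1.
Total ratio parts = 4. Expected numbers out of 554:
  white: 554 × 3/4 = 415.5
  yellow: 554 × 1/4 = 138.5
Contribution of yellow: (137 − 138.5)² / 138.5 = 0.0162

0.016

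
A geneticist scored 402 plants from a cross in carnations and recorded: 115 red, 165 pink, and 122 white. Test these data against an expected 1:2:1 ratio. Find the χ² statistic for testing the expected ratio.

13.139

The 1:2:1 ratio has 4 parts, so with N = 402 the expected counts are:
  red: 402 × 1/4 = 100.5
  pink: 402 × 2/4 = 201
  white: 402 × 1/4 = 100.5
χ² = Σ (O − E)² / E
  red: (115 − 100.5)² / 100.5 = 2.0920
  pink: (165 − 201)² / 201 = 6.4478
  white: (122 − 100.5)² / 100.5 = 4.5995
χ² = 2.0920 + 6.4478 + 4.5995 = 13.1393 ≈ 13.139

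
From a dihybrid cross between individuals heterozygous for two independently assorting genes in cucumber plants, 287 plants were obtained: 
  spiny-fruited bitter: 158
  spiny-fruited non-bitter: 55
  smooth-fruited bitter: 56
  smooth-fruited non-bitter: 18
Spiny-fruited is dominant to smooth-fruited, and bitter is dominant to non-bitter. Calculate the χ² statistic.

A dihybrid F₂ with independent assortment and complete dominance at both loci gives a 9:3:3:1 phenotypic ratio.
Expected counts for N = 287 under a 9:3:3:1 ratio (total parts = 16):
  spiny-fruited bitter: 287 × 9/16 = 161.4375
  spiny-fruited non-bitter: 287 × 3/16 = 53.8125
  smooth-fruited bitter: 287 × 3/16 = 53.8125
  smooth-fruited non-bitter: 287 × 1/16 = 17.9375
χ² = Σ (O − E)² / E
  spiny-fruited bitter: (158 − 161.4375)² / 161.4375 = 0.0732
  spiny-fruited non-bitter: (55 − 53.8125)² / 53.8125 = 0.0262
  smooth-fruited bitter: (56 − 53.8125)² / 53.8125 = 0.0889
  smooth-fruited non-bitter: (18 − 17.9375)² / 17.9375 = 0.0002
χ² = 0.0732 + 0.0262 + 0.0889 + 0.0002 = 0.1885 ≈ 0.189

0.189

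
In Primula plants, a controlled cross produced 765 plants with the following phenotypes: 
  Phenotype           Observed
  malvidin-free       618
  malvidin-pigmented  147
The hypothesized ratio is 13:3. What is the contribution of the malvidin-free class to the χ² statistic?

0.020

Under the 13:3 hypothesis (Σ ratio = 16, N = 765):
  malvidin-free: 765 × 13/16 = 621.5625
  malvidin-pigmented: 765 × 3/16 = 143.4375
Contribution of malvidin-free: (618 − 621.5625)² / 621.5625 = 0.0204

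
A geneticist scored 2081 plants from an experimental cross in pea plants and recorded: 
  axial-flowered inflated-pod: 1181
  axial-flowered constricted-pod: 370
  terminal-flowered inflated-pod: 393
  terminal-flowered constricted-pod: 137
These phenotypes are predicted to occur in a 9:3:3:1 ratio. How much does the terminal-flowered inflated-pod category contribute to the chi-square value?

Expected counts for N = 2081 under a 9:3:3:1 ratio (total parts = 16):
  axial-flowered inflated-pod: 2081 × 9/16 = 1170.5625
  axial-flowered constricted-pod: 2081 × 3/16 = 390.1875
  terminal-flowered inflated-pod: 2081 × 3/16 = 390.1875
  terminal-flowered constricted-pod: 2081 × 1/16 = 130.0625
Contribution of terminal-flowered inflated-pod: (393 − 390.1875)² / 390.1875 = 0.0203

0.020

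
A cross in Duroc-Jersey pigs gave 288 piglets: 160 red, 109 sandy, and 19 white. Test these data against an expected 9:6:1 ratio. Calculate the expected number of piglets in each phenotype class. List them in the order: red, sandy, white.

The 9:6:1 ratio has 16 parts, so with N = 288 the expected counts are:
  red: 288 × 9/16 = 162
  sandy: 288 × 6/16 = 108
  white: 288 × 1/16 = 18

162, 108, 18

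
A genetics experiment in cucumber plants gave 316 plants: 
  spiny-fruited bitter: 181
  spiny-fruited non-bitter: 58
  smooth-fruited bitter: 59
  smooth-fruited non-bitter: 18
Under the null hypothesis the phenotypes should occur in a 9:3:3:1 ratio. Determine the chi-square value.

0.242

Total ratio parts = 16. Expected numbers out of 316:
  spiny-fruited bitter: 316 × 9/16 = 177.75
  spiny-fruited non-bitter: 316 × 3/16 = 59.25
  smooth-fruited bitter: 316 × 3/16 = 59.25
  smooth-fruited non-bitter: 316 × 1/16 = 19.75
χ² = Σ (O − E)² / E
  spiny-fruited bitter: (181 − 177.75)² / 177.75 = 0.0594
  spiny-fruited non-bitter: (58 − 59.25)² / 59.25 = 0.0264
  smooth-fruited bitter: (59 − 59.25)² / 59.25 = 0.0011
  smooth-fruited non-bitter: (18 − 19.75)² / 19.75 = 0.1551
χ² = 0.0594 + 0.0264 + 0.0011 + 0.1551 = 0.242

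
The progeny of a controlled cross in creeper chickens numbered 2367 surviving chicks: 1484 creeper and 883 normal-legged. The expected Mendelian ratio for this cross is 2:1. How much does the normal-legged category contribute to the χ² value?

11.199

The 2:1 ratio has 3 parts, so with N = 2367 the expected counts are:
  creeper: 2367 × 2/3 = 1578
  normal-legged: 2367 × 1/3 = 789
Contribution of normal-legged: (883 − 789)² / 789 = 11.1990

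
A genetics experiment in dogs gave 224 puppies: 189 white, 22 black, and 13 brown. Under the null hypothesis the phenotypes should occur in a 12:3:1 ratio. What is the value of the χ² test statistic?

Under the 12:3:1 hypothesis (Σ ratio = 16, N = 224):
  white: 224 × 12/16 = 168
  black: 224 × 3/16 = 42
  brown: 224 × 1/16 = 14
χ² = Σ (O − E)² / E
  white: (189 − 168)² / 168 = 2.6250
  black: (22 − 42)² / 42 = 9.5238
  brown: (13 − 14)² / 14 = 0.0714
χ² = 2.6250 + 9.5238 + 0.0714 = 12.2202 ≈ 12.220

12.220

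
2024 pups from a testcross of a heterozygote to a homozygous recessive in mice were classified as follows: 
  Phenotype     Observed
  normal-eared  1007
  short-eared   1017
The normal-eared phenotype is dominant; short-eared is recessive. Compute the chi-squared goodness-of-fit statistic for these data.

A testcross of a heterozygote (Aa × aa) gives a 1:1 phenotypic ratio.
Total ratio parts = 2. Expected numbers out of 2024:
  normal-eared: 2024 × 1/2 = 1012
  short-eared: 2024 × 1/2 = 1012
χ² = Σ (O − E)² / E
  normal-eared: (1007 − 1012)² / 1012 = 0.0247
  short-eared: (1017 − 1012)² / 1012 = 0.0247
χ² = 0.0247 + 0.0247 = 0.0494 ≈ 0.049

0.049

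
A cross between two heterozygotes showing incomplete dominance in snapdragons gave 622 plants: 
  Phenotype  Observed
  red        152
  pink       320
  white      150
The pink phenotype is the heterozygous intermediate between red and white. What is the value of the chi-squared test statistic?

With incomplete dominance, a heterozygote × heterozygote cross gives a 1:2:1 phenotypic ratio.
Expected counts for N = 622 under a 1:2:1 ratio (total parts = 4):
  red: 622 × 1/4 = 155.5
  pink: 622 × 2/4 = 311
  white: 622 × 1/4 = 155.5
χ² = Σ (O − E)² / E
  red: (152 − 155.5)² / 155.5 = 0.0788
  pink: (320 − 311)² / 311 = 0.2605
  white: (150 − 155.5)² / 155.5 = 0.1945
χ² = 0.0788 + 0.2605 + 0.1945 = 0.5338 ≈ 0.534

0.534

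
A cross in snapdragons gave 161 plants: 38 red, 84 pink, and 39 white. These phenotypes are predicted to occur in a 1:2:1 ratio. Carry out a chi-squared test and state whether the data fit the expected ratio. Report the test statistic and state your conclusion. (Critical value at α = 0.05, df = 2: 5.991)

0.317; consistent

Under the 1:2:1 hypothesis (Σ ratio = 4, N = 161):
  red: 161 × 1/4 = 40.25
  pink: 161 × 2/4 = 80.5
  white: 161 × 1/4 = 40.25
χ² = Σ (O − E)² / E
  red: (38 − 40.25)² / 40.25 = 0.1258
  pink: (84 − 80.5)² / 80.5 = 0.1522
  white: (39 − 40.25)² / 40.25 = 0.0388
χ² = 0.1258 + 0.1522 + 0.0388 = 0.3168 ≈ 0.317
Degrees of freedom = 3 − 1 = 2; critical value at α = 0.05 is 5.991.
Since 0.317 < 5.991, we fail to reject the null hypothesis — the data are consistent with the 1:2:1 ratio.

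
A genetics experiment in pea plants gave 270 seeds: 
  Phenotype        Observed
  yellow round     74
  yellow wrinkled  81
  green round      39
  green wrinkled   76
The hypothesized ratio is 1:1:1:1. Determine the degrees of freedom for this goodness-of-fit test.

3

A goodness-of-fit test with 4 phenotype classes has df = 4 − 1 = 3.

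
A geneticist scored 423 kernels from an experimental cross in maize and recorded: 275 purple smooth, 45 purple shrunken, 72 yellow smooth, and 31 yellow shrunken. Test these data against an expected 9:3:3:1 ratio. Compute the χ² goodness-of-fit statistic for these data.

Under the 9:3:3:1 hypothesis (Σ ratio = 16, N = 423):
  purple smooth: 423 × 9/16 = 237.9375
  purple shrunken: 423 × 3/16 = 79.3125
  yellow smooth: 423 × 3/16 = 79.3125
  yellow shrunken: 423 × 1/16 = 26.4375
χ² = Σ (O − E)² / E
  purple smooth: (275 − 237.9375)² / 237.9375 = 5.7731
  purple shrunken: (45 − 79.3125)² / 79.3125 = 14.8444
  yellow smooth: (72 − 79.3125)² / 79.3125 = 0.6742
  yellow shrunken: (31 − 26.4375)² / 26.4375 = 0.7874
χ² = 5.7731 + 14.8444 + 0.6742 + 0.7874 = 22.0791 ≈ 22.079

22.079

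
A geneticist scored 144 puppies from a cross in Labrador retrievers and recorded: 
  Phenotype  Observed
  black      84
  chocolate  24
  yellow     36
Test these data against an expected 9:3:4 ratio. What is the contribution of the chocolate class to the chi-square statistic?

The 9:3:4 ratio has 16 parts, so with N = 144 the expected counts are:
  black: 144 × 9/16 = 81
  chocolate: 144 × 3/16 = 27
  yellow: 144 × 4/16 = 36
Contribution of chocolate: (24 − 27)² / 27 = 0.3333

0.333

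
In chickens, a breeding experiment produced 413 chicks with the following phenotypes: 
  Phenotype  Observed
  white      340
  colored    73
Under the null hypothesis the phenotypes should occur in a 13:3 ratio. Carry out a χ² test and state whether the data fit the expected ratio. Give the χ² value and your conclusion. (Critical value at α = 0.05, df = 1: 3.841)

0.313; consistent

Total ratio parts = 16. Expected numbers out of 413:
  white: 413 × 13/16 = 335.5625
  colored: 413 × 3/16 = 77.4375
χ² = Σ (O − E)² / E
  white: (340 − 335.5625)² / 335.5625 = 0.0587
  colored: (73 − 77.4375)² / 77.4375 = 0.2543
χ² = 0.0587 + 0.2543 = 0.313
Degrees of freedom = 2 − 1 = 1; critical value at α = 0.05 is 3.841.
Since 0.313 < 3.841, we fail to reject the null hypothesis — the data are consistent with the 13:3 ratio.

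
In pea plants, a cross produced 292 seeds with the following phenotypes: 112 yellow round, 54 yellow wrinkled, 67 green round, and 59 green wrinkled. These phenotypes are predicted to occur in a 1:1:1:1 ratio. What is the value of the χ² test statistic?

28.959

Under the 1:1:1:1 hypothesis (Σ ratio = 4, N = 292):
  yellow round: 292 × 1/4 = 73
  yellow wrinkled: 292 × 1/4 = 73
  green round: 292 × 1/4 = 73
  green wrinkled: 292 × 1/4 = 73
χ² = Σ (O − E)² / E
  yellow round: (112 − 73)² / 73 = 20.8356
  yellow wrinkled: (54 − 73)² / 73 = 4.9452
  green round: (67 − 73)² / 73 = 0.4932
  green wrinkled: (59 − 73)² / 73 = 2.6849
χ² = 20.8356 + 4.9452 + 0.4932 + 2.6849 = 28.9589 ≈ 28.959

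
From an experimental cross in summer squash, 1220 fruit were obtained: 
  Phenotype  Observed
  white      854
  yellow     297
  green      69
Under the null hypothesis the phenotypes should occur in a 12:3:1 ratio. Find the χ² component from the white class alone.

Expected counts for N = 1220 under a 12:3:1 ratio (total parts = 16):
  white: 1220 × 12/16 = 915
  yellow: 1220 × 3/16 = 228.75
  green: 1220 × 1/16 = 76.25
Contribution of white: (854 − 915)² / 915 = 4.0667

4.067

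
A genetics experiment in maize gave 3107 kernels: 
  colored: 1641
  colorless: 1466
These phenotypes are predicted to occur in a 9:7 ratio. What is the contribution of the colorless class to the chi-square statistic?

Expected counts for N = 3107 under a 9:7 ratio (total parts = 16):
  colored: 3107 × 9/16 = 1747.6875
  colorless: 3107 × 7/16 = 1359.3125
Contribution of colorless: (1466 − 1359.3125)² / 1359.3125 = 8.3735

8.374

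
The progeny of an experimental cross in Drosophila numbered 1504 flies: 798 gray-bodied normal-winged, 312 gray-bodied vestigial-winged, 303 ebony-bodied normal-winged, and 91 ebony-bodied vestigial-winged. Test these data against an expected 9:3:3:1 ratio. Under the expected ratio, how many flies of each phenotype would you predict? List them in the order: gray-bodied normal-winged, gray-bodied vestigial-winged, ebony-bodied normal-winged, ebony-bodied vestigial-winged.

Total ratio parts = 16. Expected numbers out of 1504:
  gray-bodied normal-winged: 1504 × 9/16 = 846
  gray-bodied vestigial-winged: 1504 × 3/16 = 282
  ebony-bodied normal-winged: 1504 × 3/16 = 282
  ebony-bodied vestigial-winged: 1504 × 1/16 = 94

846, 282, 282, 94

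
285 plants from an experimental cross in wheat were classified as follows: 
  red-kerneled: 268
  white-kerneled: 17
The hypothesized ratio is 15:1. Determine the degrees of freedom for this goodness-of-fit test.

A goodness-of-fit test with 2 phenotype classes has df = 2 − 1 = 1.

1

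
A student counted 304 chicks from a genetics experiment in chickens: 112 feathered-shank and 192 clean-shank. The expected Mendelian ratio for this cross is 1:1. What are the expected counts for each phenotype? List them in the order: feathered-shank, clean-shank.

152, 152

Total ratio parts = 2. Expected numbers out of 304:
  feathered-shank: 304 × 1/2 = 152
  clean-shank: 304 × 1/2 = 152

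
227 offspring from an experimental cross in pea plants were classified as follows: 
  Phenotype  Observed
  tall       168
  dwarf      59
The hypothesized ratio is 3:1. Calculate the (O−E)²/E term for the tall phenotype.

Under the 3:1 hypothesis (Σ ratio = 4, N = 227):
  tall: 227 × 3/4 = 170.25
  dwarf: 227 × 1/4 = 56.75
Contribution of tall: (168 − 170.25)² / 170.25 = 0.0297

0.030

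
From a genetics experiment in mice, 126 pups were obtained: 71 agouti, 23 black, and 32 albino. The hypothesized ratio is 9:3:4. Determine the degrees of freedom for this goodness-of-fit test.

2

A goodness-of-fit test with 3 phenotype classes has df = 3 − 1 = 2.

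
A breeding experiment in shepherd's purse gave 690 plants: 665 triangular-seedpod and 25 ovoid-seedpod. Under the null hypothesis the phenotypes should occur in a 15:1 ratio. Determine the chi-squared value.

8.126

Total ratio parts = 16. Expected numbers out of 690:
  triangular-seedpod: 690 × 15/16 = 646.875
  ovoid-seedpod: 690 × 1/16 = 43.125
χ² = Σ (O − E)² / E
  triangular-seedpod: (665 − 646.875)² / 646.875 = 0.5079
  ovoid-seedpod: (25 − 43.125)² / 43.125 = 7.6178
χ² = 0.5079 + 7.6178 = 8.1257 ≈ 8.126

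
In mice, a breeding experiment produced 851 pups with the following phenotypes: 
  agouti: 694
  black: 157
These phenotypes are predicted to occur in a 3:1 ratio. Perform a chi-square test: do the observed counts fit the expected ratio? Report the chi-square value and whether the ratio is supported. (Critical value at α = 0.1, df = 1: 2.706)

Under the 3:1 hypothesis (Σ ratio = 4, N = 851):
  agouti: 851 × 3/4 = 638.25
  black: 851 × 1/4 = 212.75
χ² = Σ (O − E)² / E
  agouti: (694 − 638.25)² / 638.25 = 4.8697
  black: (157 − 212.75)² / 212.75 = 14.6090
χ² = 4.8697 + 14.6090 = 19.4787 ≈ 19.479
Degrees of freedom = 2 − 1 = 1; critical value at α = 0.1 is 2.706.
Since 19.479 > 2.706, we reject the null hypothesis — the data do not fit the 3:1 ratio.

19.479; not consistent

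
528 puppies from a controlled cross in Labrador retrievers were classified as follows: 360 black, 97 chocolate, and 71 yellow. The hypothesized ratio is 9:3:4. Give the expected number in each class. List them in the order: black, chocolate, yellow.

297, 99, 132

Expected counts for N = 528 under a 9:3:4 ratio (total parts = 16):
  black: 528 × 9/16 = 297
  chocolate: 528 × 3/16 = 99
  yellow: 528 × 4/16 = 132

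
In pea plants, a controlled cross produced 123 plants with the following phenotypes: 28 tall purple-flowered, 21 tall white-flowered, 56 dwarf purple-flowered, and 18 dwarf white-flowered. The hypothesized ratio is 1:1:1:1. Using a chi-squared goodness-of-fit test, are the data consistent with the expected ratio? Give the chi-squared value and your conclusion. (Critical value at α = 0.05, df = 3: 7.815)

29.358; not consistent

Total ratio parts = 4. Expected numbers out of 123:
  tall purple-flowered: 123 × 1/4 = 30.75
  tall white-flowered: 123 × 1/4 = 30.75
  dwarf purple-flowered: 123 × 1/4 = 30.75
  dwarf white-flowered: 123 × 1/4 = 30.75
χ² = Σ (O − E)² / E
  tall purple-flowered: (28 − 30.75)² / 30.75 = 0.2459
  tall white-flowered: (21 − 30.75)² / 30.75 = 3.0915
  dwarf purple-flowered: (56 − 30.75)² / 30.75 = 20.7337
  dwarf white-flowered: (18 − 30.75)² / 30.75 = 5.2866
χ² = 0.2459 + 3.0915 + 20.7337 + 5.2866 = 29.3577 ≈ 29.358
Degrees of freedom = 4 − 1 = 3; critical value at α = 0.05 is 7.815.
Since 29.358 > 7.815, we reject the null hypothesis — the data do not fit the 1:1:1:1 ratio.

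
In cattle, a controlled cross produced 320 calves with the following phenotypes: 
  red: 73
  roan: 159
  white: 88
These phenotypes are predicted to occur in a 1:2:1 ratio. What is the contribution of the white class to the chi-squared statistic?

Under the 1:2:1 hypothesis (Σ ratio = 4, N = 320):
  red: 320 × 1/4 = 80
  roan: 320 × 2/4 = 160
  white: 320 × 1/4 = 80
Contribution of white: (88 − 80)² / 80 = 0.8000

0.800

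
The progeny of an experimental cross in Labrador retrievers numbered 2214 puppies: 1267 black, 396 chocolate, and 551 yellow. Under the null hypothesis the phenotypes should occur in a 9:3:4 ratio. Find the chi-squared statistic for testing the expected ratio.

1.268

Total ratio parts = 16. Expected numbers out of 2214:
  black: 2214 × 9/16 = 1245.375
  chocolate: 2214 × 3/16 = 415.125
  yellow: 2214 × 4/16 = 553.5
χ² = Σ (O − E)² / E
  black: (1267 − 1245.375)² / 1245.375 = 0.3755
  chocolate: (396 − 415.125)² / 415.125 = 0.8811
  yellow: (551 − 553.5)² / 553.5 = 0.0113
χ² = 0.3755 + 0.8811 + 0.0113 = 1.2679 ≈ 1.268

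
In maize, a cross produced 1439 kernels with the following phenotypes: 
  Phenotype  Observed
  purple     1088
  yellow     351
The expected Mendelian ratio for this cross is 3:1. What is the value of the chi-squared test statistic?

Under the 3:1 hypothesis (Σ ratio = 4, N = 1439):
  purple: 1439 × 3/4 = 1079.25
  yellow: 1439 × 1/4 = 359.75
χ² = Σ (O − E)² / E
  purple: (1088 − 1079.25)² / 1079.25 = 0.0709
  yellow: (351 − 359.75)² / 359.75 = 0.2128
χ² = 0.0709 + 0.2128 = 0.2837 ≈ 0.284

0.284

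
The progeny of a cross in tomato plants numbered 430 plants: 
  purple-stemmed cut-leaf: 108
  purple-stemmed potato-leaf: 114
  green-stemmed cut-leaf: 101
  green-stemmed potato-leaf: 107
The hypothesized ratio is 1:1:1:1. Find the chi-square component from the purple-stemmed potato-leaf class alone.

0.393

Total ratio parts = 4. Expected numbers out of 430:
  purple-stemmed cut-leaf: 430 × 1/4 = 107.5
  purple-stemmed potato-leaf: 430 × 1/4 = 107.5
  green-stemmed cut-leaf: 430 × 1/4 = 107.5
  green-stemmed potato-leaf: 430 × 1/4 = 107.5
Contribution of purple-stemmed potato-leaf: (114 − 107.5)² / 107.5 = 0.3930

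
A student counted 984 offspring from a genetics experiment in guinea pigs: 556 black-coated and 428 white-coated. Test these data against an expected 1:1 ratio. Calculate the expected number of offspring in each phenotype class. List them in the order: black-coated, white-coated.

Total ratio parts = 2. Expected numbers out of 984:
  black-coated: 984 × 1/2 = 492
  white-coated: 984 × 1/2 = 492

492, 492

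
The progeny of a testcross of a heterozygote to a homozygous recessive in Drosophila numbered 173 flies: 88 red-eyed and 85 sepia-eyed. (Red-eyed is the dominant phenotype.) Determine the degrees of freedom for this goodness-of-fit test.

1

A testcross of a heterozygote (Aa × aa) gives a 1:1 phenotypic ratio.
A goodness-of-fit test with 2 phenotype classes has df = 2 − 1 = 1.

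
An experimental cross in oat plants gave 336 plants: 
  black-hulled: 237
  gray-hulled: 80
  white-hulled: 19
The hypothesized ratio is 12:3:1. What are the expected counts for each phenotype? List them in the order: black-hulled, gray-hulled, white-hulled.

Under the 12:3:1 hypothesis (Σ ratio = 16, N = 336):
  black-hulled: 336 × 12/16 = 252
  gray-hulled: 336 × 3/16 = 63
  white-hulled: 336 × 1/16 = 21

252, 63, 21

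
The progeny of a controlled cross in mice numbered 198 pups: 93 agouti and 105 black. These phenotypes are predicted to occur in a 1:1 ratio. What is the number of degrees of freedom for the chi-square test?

A goodness-of-fit test with 2 phenotype classes has df = 2 − 1 = 1.

1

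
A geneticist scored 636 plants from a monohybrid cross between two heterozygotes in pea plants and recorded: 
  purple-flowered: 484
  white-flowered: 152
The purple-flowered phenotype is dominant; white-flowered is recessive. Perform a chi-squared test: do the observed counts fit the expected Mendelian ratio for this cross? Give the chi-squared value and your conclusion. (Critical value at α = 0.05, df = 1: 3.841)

For a monohybrid cross between heterozygotes with complete dominance, the expected phenotypic ratio is 3:1.
The 3:1 ratio has 4 parts, so with N = 636 the expected counts are:
  purple-flowered: 636 × 3/4 = 477
  white-flowered: 636 × 1/4 = 159
χ² = Σ (O − E)² / E
  purple-flowered: (484 − 477)² / 477 = 0.1027
  white-flowered: (152 − 159)² / 159 = 0.3082
χ² = 0.1027 + 0.3082 = 0.4109 ≈ 0.411
Degrees of freedom = 2 − 1 = 1; critical value at α = 0.05 is 3.841.
Since 0.411 < 3.841, we fail to reject the null hypothesis — the data are consistent with the 3:1 ratio.

0.411; consistent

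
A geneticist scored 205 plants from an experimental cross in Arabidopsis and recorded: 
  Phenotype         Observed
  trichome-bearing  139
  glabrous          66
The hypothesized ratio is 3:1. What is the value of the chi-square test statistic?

5.660

Total ratio parts = 4. Expected numbers out of 205:
  trichome-bearing: 205 × 3/4 = 153.75
  glabrous: 205 × 1/4 = 51.25
χ² = Σ (O − E)² / E
  trichome-bearing: (139 − 153.75)² / 153.75 = 1.4150
  glabrous: (66 − 51.25)² / 51.25 = 4.2451
χ² = 1.4150 + 4.2451 = 5.6601 ≈ 5.660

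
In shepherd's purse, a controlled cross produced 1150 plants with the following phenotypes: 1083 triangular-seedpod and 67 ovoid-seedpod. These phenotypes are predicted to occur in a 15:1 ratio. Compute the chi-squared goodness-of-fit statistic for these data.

Under the 15:1 hypothesis (Σ ratio = 16, N = 1150):
  triangular-seedpod: 1150 × 15/16 = 1078.125
  ovoid-seedpod: 1150 × 1/16 = 71.875
χ² = Σ (O − E)² / E
  triangular-seedpod: (1083 − 1078.125)² / 1078.125 = 0.0220
  ovoid-seedpod: (67 − 71.875)² / 71.875 = 0.3307
χ² = 0.0220 + 0.3307 = 0.3527 ≈ 0.353

0.353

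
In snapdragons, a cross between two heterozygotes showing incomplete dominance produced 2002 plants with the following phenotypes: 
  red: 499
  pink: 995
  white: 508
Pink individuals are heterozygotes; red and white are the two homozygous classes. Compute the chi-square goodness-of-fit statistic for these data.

0.153

With incomplete dominance, a heterozygote × heterozygote cross gives a 1:2:1 phenotypic ratio.
The 1:2:1 ratio has 4 parts, so with N = 2002 the expected counts are:
  red: 2002 × 1/4 = 500.5
  pink: 2002 × 2/4 = 1001
  white: 2002 × 1/4 = 500.5
χ² = Σ (O − E)² / E
  red: (499 − 500.5)² / 500.5 = 0.0045
  pink: (995 − 1001)² / 1001 = 0.0360
  white: (508 − 500.5)² / 500.5 = 0.1124
χ² = 0.0045 + 0.0360 + 0.1124 = 0.1529 ≈ 0.153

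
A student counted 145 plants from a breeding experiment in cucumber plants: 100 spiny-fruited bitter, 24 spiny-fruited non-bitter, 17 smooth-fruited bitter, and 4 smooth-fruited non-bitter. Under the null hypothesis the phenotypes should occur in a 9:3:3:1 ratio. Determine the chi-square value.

11.187

Under the 9:3:3:1 hypothesis (Σ ratio = 16, N = 145):
  spiny-fruited bitter: 145 × 9/16 = 81.5625
  spiny-fruited non-bitter: 145 × 3/16 = 27.1875
  smooth-fruited bitter: 145 × 3/16 = 27.1875
  smooth-fruited non-bitter: 145 × 1/16 = 9.0625
χ² = Σ (O − E)² / E
  spiny-fruited bitter: (100 − 81.5625)² / 81.5625 = 4.1679
  spiny-fruited non-bitter: (24 − 27.1875)² / 27.1875 = 0.3737
  smooth-fruited bitter: (17 − 27.1875)² / 27.1875 = 3.8174
  smooth-fruited non-bitter: (4 − 9.0625)² / 9.0625 = 2.8280
χ² = 4.1679 + 0.3737 + 3.8174 + 2.8280 = 11.187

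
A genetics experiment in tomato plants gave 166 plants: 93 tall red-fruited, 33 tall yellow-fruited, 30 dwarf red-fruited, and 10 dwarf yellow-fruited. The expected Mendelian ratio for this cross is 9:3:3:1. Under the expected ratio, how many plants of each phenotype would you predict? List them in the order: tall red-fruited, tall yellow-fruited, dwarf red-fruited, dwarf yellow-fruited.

Total ratio parts = 16. Expected numbers out of 166:
  tall red-fruited: 166 × 9/16 = 93.375
  tall yellow-fruited: 166 × 3/16 = 31.125
  dwarf red-fruited: 166 × 3/16 = 31.125
  dwarf yellow-fruited: 166 × 1/16 = 10.375

93.375, 31.125, 31.125, 10.375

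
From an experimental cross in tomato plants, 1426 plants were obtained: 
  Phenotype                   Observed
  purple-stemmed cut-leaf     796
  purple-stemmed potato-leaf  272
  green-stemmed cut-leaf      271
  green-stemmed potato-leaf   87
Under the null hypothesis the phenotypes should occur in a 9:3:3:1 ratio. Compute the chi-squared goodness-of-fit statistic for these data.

0.227

The 9:3:3:1 ratio has 16 parts, so with N = 1426 the expected counts are:
  purple-stemmed cut-leaf: 1426 × 9/16 = 802.125
  purple-stemmed potato-leaf: 1426 × 3/16 = 267.375
  green-stemmed cut-leaf: 1426 × 3/16 = 267.375
  green-stemmed potato-leaf: 1426 × 1/16 = 89.125
χ² = Σ (O − E)² / E
  purple-stemmed cut-leaf: (796 − 802.125)² / 802.125 = 0.0468
  purple-stemmed potato-leaf: (272 − 267.375)² / 267.375 = 0.0800
  green-stemmed cut-leaf: (271 − 267.375)² / 267.375 = 0.0491
  green-stemmed potato-leaf: (87 − 89.125)² / 89.125 = 0.0507
χ² = 0.0468 + 0.0800 + 0.0491 + 0.0507 = 0.2266 ≈ 0.227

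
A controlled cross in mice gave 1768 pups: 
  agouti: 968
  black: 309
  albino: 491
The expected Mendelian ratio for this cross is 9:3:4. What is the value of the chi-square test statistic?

7.665

The 9:3:4 ratio has 16 parts, so with N = 1768 the expected counts are:
  agouti: 1768 × 9/16 = 994.5
  black: 1768 × 3/16 = 331.5
  albino: 1768 × 4/16 = 442
χ² = Σ (O − E)² / E
  agouti: (968 − 994.5)² / 994.5 = 0.7061
  black: (309 − 331.5)² / 331.5 = 1.5271
  albino: (491 − 442)² / 442 = 5.4321
χ² = 0.7061 + 1.5271 + 5.4321 = 7.6653 ≈ 7.665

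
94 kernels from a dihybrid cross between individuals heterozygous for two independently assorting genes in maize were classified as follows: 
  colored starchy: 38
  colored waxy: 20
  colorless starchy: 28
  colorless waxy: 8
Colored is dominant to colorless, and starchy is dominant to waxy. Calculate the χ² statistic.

11.381

A dihybrid F₂ with independent assortment and complete dominance at both loci gives a 9:3:3:1 phenotypic ratio.
Total ratio parts = 16. Expected numbers out of 94:
  colored starchy: 94 × 9/16 = 52.875
  colored waxy: 94 × 3/16 = 17.625
  colorless starchy: 94 × 3/16 = 17.625
  colorless waxy: 94 × 1/16 = 5.875
χ² = Σ (O − E)² / E
  colored starchy: (38 − 52.875)² / 52.875 = 4.1847
  colored waxy: (20 − 17.625)² / 17.625 = 0.3200
  colorless starchy: (28 − 17.625)² / 17.625 = 6.1073
  colorless waxy: (8 − 5.875)² / 5.875 = 0.7686
χ² = 4.1847 + 0.3200 + 6.1073 + 0.7686 = 11.3806 ≈ 11.381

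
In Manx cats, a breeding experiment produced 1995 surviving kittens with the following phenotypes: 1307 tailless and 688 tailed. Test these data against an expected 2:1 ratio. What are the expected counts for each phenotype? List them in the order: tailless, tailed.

Total ratio parts = 3. Expected numbers out of 1995:
  tailless: 1995 × 2/3 = 1330
  tailed: 1995 × 1/3 = 665

1330, 665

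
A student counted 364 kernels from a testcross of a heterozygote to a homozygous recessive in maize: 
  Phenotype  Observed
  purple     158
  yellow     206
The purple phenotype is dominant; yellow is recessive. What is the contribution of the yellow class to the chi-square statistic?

A testcross of a heterozygote (Aa × aa) gives a 1:1 phenotypic ratio.
Total ratio parts = 2. Expected numbers out of 364:
  purple: 364 × 1/2 = 182
  yellow: 364 × 1/2 = 182
Contribution of yellow: (206 − 182)² / 182 = 3.1648

3.165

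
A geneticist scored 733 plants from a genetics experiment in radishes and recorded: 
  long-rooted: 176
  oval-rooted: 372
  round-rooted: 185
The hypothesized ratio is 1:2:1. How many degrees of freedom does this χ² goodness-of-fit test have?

2

A goodness-of-fit test with 3 phenotype classes has df = 3 − 1 = 2.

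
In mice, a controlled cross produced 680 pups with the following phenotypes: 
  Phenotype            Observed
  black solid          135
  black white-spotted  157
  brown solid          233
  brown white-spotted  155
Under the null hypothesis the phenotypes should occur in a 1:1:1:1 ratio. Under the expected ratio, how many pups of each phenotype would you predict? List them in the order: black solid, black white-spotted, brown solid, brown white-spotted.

Expected counts for N = 680 under a 1:1:1:1 ratio (total parts = 4):
  black solid: 680 × 1/4 = 170
  black white-spotted: 680 × 1/4 = 170
  brown solid: 680 × 1/4 = 170
  brown white-spotted: 680 × 1/4 = 170

170, 170, 170, 170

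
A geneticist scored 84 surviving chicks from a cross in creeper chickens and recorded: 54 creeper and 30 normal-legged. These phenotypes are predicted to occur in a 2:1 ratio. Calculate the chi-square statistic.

Under the 2:1 hypothesis (Σ ratio = 3, N = 84):
  creeper: 84 × 2/3 = 56
  normal-legged: 84 × 1/3 = 28
χ² = Σ (O − E)² / E
  creeper: (54 − 56)² / 56 = 0.0714
  normal-legged: (30 − 28)² / 28 = 0.1429
χ² = 0.0714 + 0.1429 = 0.2143 ≈ 0.214

0.214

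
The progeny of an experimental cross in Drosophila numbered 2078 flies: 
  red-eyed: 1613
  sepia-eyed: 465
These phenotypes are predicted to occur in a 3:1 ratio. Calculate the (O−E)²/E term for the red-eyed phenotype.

1.906

The 3:1 ratio has 4 parts, so with N = 2078 the expected counts are:
  red-eyed: 2078 × 3/4 = 1558.5
  sepia-eyed: 2078 × 1/4 = 519.5
Contribution of red-eyed: (1613 − 1558.5)² / 1558.5 = 1.9058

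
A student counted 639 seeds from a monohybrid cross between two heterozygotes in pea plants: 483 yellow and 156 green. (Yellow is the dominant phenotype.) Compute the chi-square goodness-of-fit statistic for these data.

0.117

For a monohybrid cross between heterozygotes with complete dominance, the expected phenotypic ratio is 3:1.
The 3:1 ratio has 4 parts, so with N = 639 the expected counts are:
  yellow: 639 × 3/4 = 479.25
  green: 639 × 1/4 = 159.75
χ² = Σ (O − E)² / E
  yellow: (483 − 479.25)² / 479.25 = 0.0293
  green: (156 − 159.75)² / 159.75 = 0.0880
χ² = 0.0293 + 0.0880 = 0.1173 ≈ 0.117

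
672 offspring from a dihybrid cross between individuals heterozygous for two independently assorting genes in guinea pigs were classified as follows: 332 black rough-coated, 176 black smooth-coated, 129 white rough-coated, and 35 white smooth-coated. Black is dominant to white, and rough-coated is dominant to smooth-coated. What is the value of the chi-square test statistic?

26.677

A dihybrid F₂ with independent assortment and complete dominance at both loci gives a 9:3:3:1 phenotypic ratio.
The 9:3:3:1 ratio has 16 parts, so with N = 672 the expected counts are:
  black rough-coated: 672 × 9/16 = 378
  black smooth-coated: 672 × 3/16 = 126
  white rough-coated: 672 × 3/16 = 126
  white smooth-coated: 672 × 1/16 = 42
χ² = Σ (O − E)² / E
  black rough-coated: (332 − 378)² / 378 = 5.5979
  black smooth-coated: (176 − 126)² / 126 = 19.8413
  white rough-coated: (129 − 126)² / 126 = 0.0714
  white smooth-coated: (35 − 42)² / 42 = 1.1667
χ² = 5.5979 + 19.8413 + 0.0714 + 1.1667 = 26.6773 ≈ 26.677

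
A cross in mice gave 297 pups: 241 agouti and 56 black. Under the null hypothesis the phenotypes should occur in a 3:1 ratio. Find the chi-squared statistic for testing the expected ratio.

Under the 3:1 hypothesis (Σ ratio = 4, N = 297):
  agouti: 297 × 3/4 = 222.75
  black: 297 × 1/4 = 74.25
χ² = Σ (O − E)² / E
  agouti: (241 − 222.75)² / 222.75 = 1.4952
  black: (56 − 74.25)² / 74.25 = 4.4857
χ² = 1.4952 + 4.4857 = 5.9809 ≈ 5.981

5.981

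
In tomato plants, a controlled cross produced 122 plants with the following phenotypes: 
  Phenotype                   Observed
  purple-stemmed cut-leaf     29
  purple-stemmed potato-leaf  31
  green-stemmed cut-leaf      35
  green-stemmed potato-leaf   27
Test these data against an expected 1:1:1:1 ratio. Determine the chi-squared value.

Under the 1:1:1:1 hypothesis (Σ ratio = 4, N = 122):
  purple-stemmed cut-leaf: 122 × 1/4 = 30.5
  purple-stemmed potato-leaf: 122 × 1/4 = 30.5
  green-stemmed cut-leaf: 122 × 1/4 = 30.5
  green-stemmed potato-leaf: 122 × 1/4 = 30.5
χ² = Σ (O − E)² / E
  purple-stemmed cut-leaf: (29 − 30.5)² / 30.5 = 0.0738
  purple-stemmed potato-leaf: (31 − 30.5)² / 30.5 = 0.0082
  green-stemmed cut-leaf: (35 − 30.5)² / 30.5 = 0.6639
  green-stemmed potato-leaf: (27 − 30.5)² / 30.5 = 0.4016
χ² = 0.0738 + 0.0082 + 0.6639 + 0.4016 = 1.1475 ≈ 1.148

1.148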